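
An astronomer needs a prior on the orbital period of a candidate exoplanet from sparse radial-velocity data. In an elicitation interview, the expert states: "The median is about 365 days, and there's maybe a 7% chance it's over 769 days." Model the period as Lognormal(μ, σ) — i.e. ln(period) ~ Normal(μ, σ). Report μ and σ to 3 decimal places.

μ ≈ 5.900, σ ≈ 0.505

If T ~ Lognormal(μ,σ) then ln T ~ Normal(μ,σ), so the p-quantile of ln T is μ + z_p·σ.
ln(365) = 5.9 and ln(769) = 6.645; z_{0.5} = 0, z_{0.93} = 1.476.
σ = (6.645 − 5.9)/(1.476 − (0)) = 0.505.
μ = 5.9 − (0)·0.505 = 5.900.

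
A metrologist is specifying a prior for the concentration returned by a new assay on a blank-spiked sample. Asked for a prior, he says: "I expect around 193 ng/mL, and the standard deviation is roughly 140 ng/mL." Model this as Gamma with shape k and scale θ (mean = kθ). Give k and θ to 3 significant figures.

For Gamma(k, scale θ): mean = kθ, variance = kθ², so CV = 1/√k.
CV = SD/mean = 140/193 = 0.7254, hence k = 1/CV² = 1.9.
Then θ = mean/k = 193/1.9 = 102.

k ≈ 1.9, θ ≈ 102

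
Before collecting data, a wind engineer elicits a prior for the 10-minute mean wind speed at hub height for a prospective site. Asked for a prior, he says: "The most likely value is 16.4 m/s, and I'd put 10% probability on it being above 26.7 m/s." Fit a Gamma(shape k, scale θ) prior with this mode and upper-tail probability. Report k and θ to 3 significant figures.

Gamma(k,θ) with k>1 has mode (k−1)θ, so θ = 16.4/(k−1).
Need P(X < 26.7) = 0.9 with θ tied to k this way. Start at k = 2, θ = 16.4: P(X<26.7) ≈ 0.484.
Too low — raise k to concentrate. Iterating converges to k ≈ 8.93.
Then θ = 16.4/(8.93−1) ≈ 2.07.

k ≈ 8.93, θ ≈ 2.07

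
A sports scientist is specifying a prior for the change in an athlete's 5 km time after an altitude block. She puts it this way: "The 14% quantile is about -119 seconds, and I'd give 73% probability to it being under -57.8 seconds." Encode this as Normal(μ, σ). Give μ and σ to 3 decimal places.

μ = -79.951, σ = 36.146

For Normal(μ,σ), the p-quantile is μ + z_p·σ. Here z_{0.14} = -1.08, z_{0.73} = 0.6128.
So -119 = μ − 1.08σ and -57.8 = μ + 0.6128σ.
Subtracting: σ = (-57.8 − -119)/(0.6128 − (-1.08)) = 36.146.
Then μ = -119 − (-1.08)·36.146 = -79.951.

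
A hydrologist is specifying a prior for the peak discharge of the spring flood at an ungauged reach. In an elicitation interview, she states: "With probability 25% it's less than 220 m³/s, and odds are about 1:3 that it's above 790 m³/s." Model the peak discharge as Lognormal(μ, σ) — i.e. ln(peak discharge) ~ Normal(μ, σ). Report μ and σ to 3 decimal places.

If T ~ Lognormal(μ,σ) then ln T ~ Normal(μ,σ), so the p-quantile of ln T is μ + z_p·σ.
ln(220) = 5.394 and ln(790) = 6.672; z_{0.25} = -0.6745, z_{0.75} = 0.6745.
σ = (6.672 − 5.394)/(0.6745 − (-0.6745)) = 0.948.
μ = 5.394 − (-0.6745)·0.948 = 6.033.

μ ≈ 6.033, σ ≈ 0.948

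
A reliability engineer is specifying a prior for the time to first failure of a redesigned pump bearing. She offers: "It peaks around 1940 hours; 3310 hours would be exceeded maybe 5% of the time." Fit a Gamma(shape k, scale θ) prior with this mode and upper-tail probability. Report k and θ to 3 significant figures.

k ≈ 10.8, θ ≈ 198

Gamma(k,θ) with k>1 has mode (k−1)θ, so θ = 1940/(k−1).
Need P(X < 3310) = 0.95 with θ tied to k this way. Start at k = 2, θ = 1940: P(X<3310) ≈ 0.509.
Too low — raise k to concentrate. Iterating converges to k ≈ 10.8.
Then θ = 1940/(10.8−1) ≈ 198.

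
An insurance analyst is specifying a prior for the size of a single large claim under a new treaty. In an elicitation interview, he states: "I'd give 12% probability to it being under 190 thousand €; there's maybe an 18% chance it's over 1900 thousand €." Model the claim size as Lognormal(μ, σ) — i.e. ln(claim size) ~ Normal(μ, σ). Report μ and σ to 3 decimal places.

If T ~ Lognormal(μ,σ) then ln T ~ Normal(μ,σ), so the p-quantile of ln T is μ + z_p·σ.
ln(190) = 5.247 and ln(1900) = 7.55; z_{0.12} = -1.175, z_{0.82} = 0.9154.
σ = (7.55 − 5.247)/(0.9154 − (-1.175)) = 1.102.
μ = 5.247 − (-1.175)·1.102 = 6.541.

μ ≈ 6.541, σ ≈ 1.102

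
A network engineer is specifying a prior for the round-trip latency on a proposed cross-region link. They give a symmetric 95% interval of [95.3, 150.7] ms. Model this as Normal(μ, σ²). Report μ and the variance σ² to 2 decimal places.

μ = 123.00, σ² = 199.74

A symmetric 95% interval runs μ ± z·σ with z = 1.96.
Half-width = 27.7, so σ = 27.7/1.96 = 14.133 and σ² = 199.74.
μ is the interval midpoint, 123.00.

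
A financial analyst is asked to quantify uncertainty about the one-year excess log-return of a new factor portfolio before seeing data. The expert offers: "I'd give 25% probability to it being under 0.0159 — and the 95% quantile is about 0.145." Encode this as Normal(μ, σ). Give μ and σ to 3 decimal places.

μ = 0.053, σ = 0.056

For Normal(μ,σ), the p-quantile is μ + z_p·σ. Here z_{0.25} = -0.6745, z_{0.95} = 1.645.
So 0.0159 = μ − 0.6745σ and 0.145 = μ + 1.645σ.
Subtracting: σ = (0.145 − 0.0159)/(1.645 − (-0.6745)) = 0.056.
Then μ = 0.0159 − (-0.6745)·0.056 = 0.053.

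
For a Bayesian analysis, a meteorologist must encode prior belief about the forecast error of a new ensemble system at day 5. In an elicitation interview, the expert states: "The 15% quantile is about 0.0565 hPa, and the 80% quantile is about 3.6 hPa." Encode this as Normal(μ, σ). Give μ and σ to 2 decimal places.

For Normal(μ,σ), the p-quantile is μ + z_p·σ. Here z_{0.15} = -1.036, z_{0.8} = 0.8416.
So 0.0565 = μ − 1.036σ and 3.6 = μ + 0.8416σ.
Subtracting: σ = (3.6 − 0.0565)/(0.8416 − (-1.036)) = 1.89.
Then μ = 0.0565 − (-1.036)·1.89 = 2.01.

μ = 2.01, σ = 1.89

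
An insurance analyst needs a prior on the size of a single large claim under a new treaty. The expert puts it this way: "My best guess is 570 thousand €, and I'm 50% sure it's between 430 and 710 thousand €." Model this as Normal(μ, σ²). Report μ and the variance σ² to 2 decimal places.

μ = 570.00, σ² = 43082.94

A symmetric 50% interval runs μ ± z·σ with z = 0.6745.
Half-width = 140, so σ = 140/0.6745 = 207.564 and σ² = 43082.94.
μ is the stated best guess, 570.00.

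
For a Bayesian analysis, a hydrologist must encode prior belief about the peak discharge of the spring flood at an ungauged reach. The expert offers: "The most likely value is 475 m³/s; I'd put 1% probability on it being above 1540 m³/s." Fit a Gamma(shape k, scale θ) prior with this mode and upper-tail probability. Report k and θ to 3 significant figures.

k ≈ 4.19, θ ≈ 149

Gamma(k,θ) with k>1 has mode (k−1)θ, so θ = 475/(k−1).
Need P(X < 1540) = 0.99 with θ tied to k this way. Start at k = 2, θ = 475: P(X<1540) ≈ 0.834.
Too low — raise k to concentrate. Iterating converges to k ≈ 4.19.
Then θ = 475/(4.19−1) ≈ 149.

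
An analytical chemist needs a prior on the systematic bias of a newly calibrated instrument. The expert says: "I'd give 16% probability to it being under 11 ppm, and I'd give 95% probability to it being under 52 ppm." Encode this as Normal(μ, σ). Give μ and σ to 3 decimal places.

The p-quantile of Normal(μ,σ) is μ + z_p·σ, with z_{0.16} = -0.9945 and z_{0.95} = 1.645.
Eliminate σ: μ = (z₂·x₁ − z₁·x₂)/(z₂ − z₁) = (1.645·11 − (-0.9945)·52)/2.639 = 26.448.
Then σ = (x₂ − x₁)/(z₂ − z₁) = (52 − 11)/2.639 = 15.534.

μ = 26.448, σ = 15.534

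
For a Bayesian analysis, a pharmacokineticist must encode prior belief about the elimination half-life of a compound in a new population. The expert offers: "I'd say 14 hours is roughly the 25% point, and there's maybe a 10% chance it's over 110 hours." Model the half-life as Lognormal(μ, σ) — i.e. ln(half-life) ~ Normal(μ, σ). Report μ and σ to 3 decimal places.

If T ~ Lognormal(μ,σ) then ln T ~ Normal(μ,σ), so the p-quantile of ln T is μ + z_p·σ.
ln(14) = 2.639 and ln(110) = 4.7; z_{0.25} = -0.6745, z_{0.9} = 1.282.
σ = (4.7 − 2.639)/(1.282 − (-0.6745)) = 1.054.
μ = 2.639 − (-0.6745)·1.054 = 3.350.

μ ≈ 3.350, σ ≈ 1.054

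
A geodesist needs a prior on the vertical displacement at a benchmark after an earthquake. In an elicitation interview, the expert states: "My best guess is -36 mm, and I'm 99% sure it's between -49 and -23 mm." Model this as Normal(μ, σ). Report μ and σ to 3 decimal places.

μ = -36.000, σ = 5.047

A symmetric 99% interval runs μ ± z·σ with z = 2.576.
Half-width = 13, so σ = 13/2.576 = 5.047.
μ is the stated best guess, -36.000.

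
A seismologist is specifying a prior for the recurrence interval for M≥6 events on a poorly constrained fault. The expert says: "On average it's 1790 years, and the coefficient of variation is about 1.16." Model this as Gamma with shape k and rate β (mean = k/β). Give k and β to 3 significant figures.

k ≈ 0.743, β ≈ 0.000415

For Gamma(k, rate β): mean = k/β, variance = k/β², so CV = 1/√k.
CV = 1.16, hence k = 1/CV² = 0.743.
Then β = k/mean = 0.743/1790 = 0.000415.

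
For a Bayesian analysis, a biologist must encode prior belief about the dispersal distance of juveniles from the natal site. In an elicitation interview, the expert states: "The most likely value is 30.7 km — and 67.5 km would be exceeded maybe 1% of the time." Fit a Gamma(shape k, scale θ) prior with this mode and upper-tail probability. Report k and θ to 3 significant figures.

k ≈ 8.77, θ ≈ 3.95

Gamma(k,θ) with k>1 has mode (k−1)θ, so θ = 30.7/(k−1).
Need P(X < 67.5) = 0.99 with θ tied to k this way. Start at k = 2, θ = 30.7: P(X<67.5) ≈ 0.645.
Too low — raise k to concentrate. Iterating converges to k ≈ 8.77.
Then θ = 30.7/(8.77−1) ≈ 3.95.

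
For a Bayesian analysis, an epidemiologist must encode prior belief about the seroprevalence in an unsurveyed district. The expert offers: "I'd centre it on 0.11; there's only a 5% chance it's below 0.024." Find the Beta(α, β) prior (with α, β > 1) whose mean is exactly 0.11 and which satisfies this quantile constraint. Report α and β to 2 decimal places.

α ≈ 2.24, β ≈ 18.10

With mean 0.11 fixed, write α = 0.11s, β = 0.89s where s = α+β.
Need P(θ < 0.024) = 0.05 under Beta(0.11s, 0.89s). Normal approximation: (q−m)/√(m(1−m)/s) ≈ z_{0.05} = -1.64, so s ≈ 0.11·0.89·(-1.64)²/(0.024−0.11)² = 35.8.
At s = 35.8: P(θ<0.024) ≈ 0.011. Adjusting to match 0.05 gives s ≈ 20.34.
So α = 0.11·20.34 ≈ 2.24, β = 0.89·20.34 ≈ 18.10.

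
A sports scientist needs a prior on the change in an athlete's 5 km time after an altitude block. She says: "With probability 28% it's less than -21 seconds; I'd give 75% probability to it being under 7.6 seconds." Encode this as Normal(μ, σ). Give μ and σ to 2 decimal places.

The p-quantile of Normal(μ,σ) is μ + z_p·σ, with z_{0.28} = -0.5828 and z_{0.75} = 0.6745.
Eliminate σ: μ = (z₂·x₁ − z₁·x₂)/(z₂ − z₁) = (0.6745·-21 − (-0.5828)·7.6)/1.257 = -7.74.
Then σ = (x₂ − x₁)/(z₂ − z₁) = (7.6 − -21)/1.257 = 22.75.

μ = -7.74, σ = 22.75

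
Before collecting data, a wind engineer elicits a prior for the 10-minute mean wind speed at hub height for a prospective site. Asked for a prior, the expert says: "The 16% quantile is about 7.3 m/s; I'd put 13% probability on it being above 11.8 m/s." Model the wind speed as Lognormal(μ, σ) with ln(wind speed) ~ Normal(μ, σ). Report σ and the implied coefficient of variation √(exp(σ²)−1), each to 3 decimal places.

σ ≈ 0.226, CV ≈ 0.229

If T ~ Lognormal(μ,σ) then ln T ~ Normal(μ,σ), so the p-quantile of ln T is μ + z_p·σ.
ln(7.3) = 1.988 and ln(11.8) = 2.468; z_{0.16} = -0.9945, z_{0.87} = 1.126.
σ = (2.468 − 1.988)/(1.126 − (-0.9945)) = 0.226.
μ = 1.988 − (-0.9945)·0.226 = 2.213.
CV = √(exp(σ²)−1) = √(exp(0.0513)−1) = 0.229.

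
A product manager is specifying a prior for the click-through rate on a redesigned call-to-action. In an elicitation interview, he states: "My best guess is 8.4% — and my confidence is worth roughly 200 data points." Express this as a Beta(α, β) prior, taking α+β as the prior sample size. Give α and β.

α = 16.8, β = 183.2

Under the effective-sample-size interpretation, Beta(α, β) has prior mean α/(α+β) and prior sample size α+β.
So α+β = 200 and α/(α+β) = 0.084, giving α = 0.084·200 = 16.8 and β = 200 − 16.8 = 183.2.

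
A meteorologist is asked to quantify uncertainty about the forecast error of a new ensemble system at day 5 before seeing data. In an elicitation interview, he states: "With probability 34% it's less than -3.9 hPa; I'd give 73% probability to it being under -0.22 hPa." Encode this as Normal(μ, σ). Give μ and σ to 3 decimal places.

μ = -2.420, σ = 3.589

The p-quantile of Normal(μ,σ) is μ + z_p·σ, with z_{0.34} = -0.4125 and z_{0.73} = 0.6128.
Eliminate σ: μ = (z₂·x₁ − z₁·x₂)/(z₂ − z₁) = (0.6128·-3.9 − (-0.4125)·-0.22)/1.025 = -2.420.
Then σ = (x₂ − x₁)/(z₂ − z₁) = (-0.22 − -3.9)/1.025 = 3.589.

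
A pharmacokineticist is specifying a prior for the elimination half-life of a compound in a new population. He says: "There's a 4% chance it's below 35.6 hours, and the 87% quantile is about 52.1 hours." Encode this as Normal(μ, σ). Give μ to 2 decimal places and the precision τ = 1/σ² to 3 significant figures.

The p-quantile of Normal(μ,σ) is μ + z_p·σ, with z_{0.04} = -1.751 and z_{0.87} = 1.126.
Eliminate σ: μ = (z₂·x₁ − z₁·x₂)/(z₂ − z₁) = (1.126·35.6 − (-1.751)·52.1)/2.877 = 45.64.
Then σ = (x₂ − x₁)/(z₂ − z₁) = (52.1 − 35.6)/2.877 = 5.73.
Precision τ = 1/σ² = 1/5.735² = 0.0304.

μ = 45.64, τ = 0.0304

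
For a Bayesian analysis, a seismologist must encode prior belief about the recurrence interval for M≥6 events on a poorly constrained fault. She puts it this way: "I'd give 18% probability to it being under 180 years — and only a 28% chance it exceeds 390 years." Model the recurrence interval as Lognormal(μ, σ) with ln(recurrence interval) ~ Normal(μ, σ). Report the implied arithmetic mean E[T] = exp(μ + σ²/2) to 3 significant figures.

If T ~ Lognormal(μ,σ) then ln T ~ Normal(μ,σ), so the p-quantile of ln T is μ + z_p·σ.
ln(180) = 5.193 and ln(390) = 5.966; z_{0.18} = -0.9154, z_{0.72} = 0.5828.
σ = (5.966 − 5.193)/(0.5828 − (-0.9154)) = 0.516.
μ = 5.193 − (-0.9154)·0.516 = 5.665.
E[T] = exp(μ + σ²/2) = exp(5.665 + 0.1332) = 330 years.

E[T] ≈ 330 years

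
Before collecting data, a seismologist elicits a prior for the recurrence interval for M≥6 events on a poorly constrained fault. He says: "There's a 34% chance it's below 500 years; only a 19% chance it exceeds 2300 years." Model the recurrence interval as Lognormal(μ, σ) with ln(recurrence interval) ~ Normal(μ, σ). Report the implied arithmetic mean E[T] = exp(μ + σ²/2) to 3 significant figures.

If T ~ Lognormal(μ,σ) then ln T ~ Normal(μ,σ), so the p-quantile of ln T is μ + z_p·σ.
ln(500) = 6.215 and ln(2300) = 7.741; z_{0.34} = -0.4125, z_{0.81} = 0.8779.
σ = (7.741 − 6.215)/(0.8779 − (-0.4125)) = 1.183.
μ = 6.215 − (-0.4125)·1.183 = 6.702.
E[T] = exp(μ + σ²/2) = exp(6.702 + 0.6993) = 1640 years.

E[T] ≈ 1640 years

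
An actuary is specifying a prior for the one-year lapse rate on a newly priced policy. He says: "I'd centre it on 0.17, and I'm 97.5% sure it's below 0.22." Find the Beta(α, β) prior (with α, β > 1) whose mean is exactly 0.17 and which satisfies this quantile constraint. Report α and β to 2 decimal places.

With mean 0.17 fixed, write α = 0.17s, β = 0.83s where s = α+β.
Need P(θ < 0.22) = 0.975 under Beta(0.17s, 0.83s). Normal approximation: (q−m)/√(m(1−m)/s) ≈ z_{0.975} = 1.96, so s ≈ 0.17·0.83·(1.96)²/(0.22−0.17)² = 216.8.
At s = 216.8: P(θ<0.22) ≈ 0.969. Adjusting to match 0.975 gives s ≈ 239.38.
So α = 0.17·239.38 ≈ 40.69, β = 0.83·239.38 ≈ 198.68.

α ≈ 40.69, β ≈ 198.68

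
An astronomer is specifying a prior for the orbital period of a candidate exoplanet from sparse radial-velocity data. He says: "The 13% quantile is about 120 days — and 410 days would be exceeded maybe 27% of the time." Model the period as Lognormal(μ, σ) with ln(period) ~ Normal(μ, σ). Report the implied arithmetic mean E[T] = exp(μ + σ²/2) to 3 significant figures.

If T ~ Lognormal(μ,σ) then ln T ~ Normal(μ,σ), so the p-quantile of ln T is μ + z_p·σ.
ln(120) = 4.787 and ln(410) = 6.016; z_{0.13} = -1.126, z_{0.73} = 0.6128.
σ = (6.016 − 4.787)/(0.6128 − (-1.126)) = 0.706.
μ = 4.787 − (-1.126)·0.706 = 5.583.
E[T] = exp(μ + σ²/2) = exp(5.583 + 0.2495) = 341 days.

E[T] ≈ 341 days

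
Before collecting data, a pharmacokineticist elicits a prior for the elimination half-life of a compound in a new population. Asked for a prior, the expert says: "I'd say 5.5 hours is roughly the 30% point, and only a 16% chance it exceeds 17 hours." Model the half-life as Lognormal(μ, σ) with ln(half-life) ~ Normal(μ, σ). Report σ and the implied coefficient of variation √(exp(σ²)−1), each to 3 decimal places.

σ ≈ 0.743, CV ≈ 0.858

If T ~ Lognormal(μ,σ) then ln T ~ Normal(μ,σ), so the p-quantile of ln T is μ + z_p·σ.
ln(5.5) = 1.705 and ln(17) = 2.833; z_{0.3} = -0.5244, z_{0.84} = 0.9945.
σ = (2.833 − 1.705)/(0.9945 − (-0.5244)) = 0.743.
μ = 1.705 − (-0.5244)·0.743 = 2.094.
CV = √(exp(σ²)−1) = √(exp(0.5520)−1) = 0.858.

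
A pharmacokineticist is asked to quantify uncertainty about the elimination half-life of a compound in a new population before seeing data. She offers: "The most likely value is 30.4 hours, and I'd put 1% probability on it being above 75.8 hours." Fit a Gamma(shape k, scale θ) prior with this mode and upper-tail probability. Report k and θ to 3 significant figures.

k ≈ 6.63, θ ≈ 5.4

Gamma(k,θ) with k>1 has mode (k−1)θ, so θ = 30.4/(k−1).
Need P(X < 75.8) = 0.99 with θ tied to k this way. Start at k = 2, θ = 30.4: P(X<75.8) ≈ 0.711.
Too low — raise k to concentrate. Iterating converges to k ≈ 6.63.
Then θ = 30.4/(6.63−1) ≈ 5.4.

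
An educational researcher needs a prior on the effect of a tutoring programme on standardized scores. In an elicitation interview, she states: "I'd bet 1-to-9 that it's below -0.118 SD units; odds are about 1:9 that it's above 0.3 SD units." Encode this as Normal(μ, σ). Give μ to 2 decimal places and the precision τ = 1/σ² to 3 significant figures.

μ = 0.09, τ = 37.6

The p-quantile of Normal(μ,σ) is μ + z_p·σ, with z_{0.1} = -1.282 and z_{0.9} = 1.282.
Eliminate σ: μ = (z₂·x₁ − z₁·x₂)/(z₂ − z₁) = (1.282·-0.118 − (-1.282)·0.3)/2.563 = 0.09.
Then σ = (x₂ − x₁)/(z₂ − z₁) = (0.3 − -0.118)/2.563 = 0.16.
Precision τ = 1/σ² = 1/0.1631² = 37.6.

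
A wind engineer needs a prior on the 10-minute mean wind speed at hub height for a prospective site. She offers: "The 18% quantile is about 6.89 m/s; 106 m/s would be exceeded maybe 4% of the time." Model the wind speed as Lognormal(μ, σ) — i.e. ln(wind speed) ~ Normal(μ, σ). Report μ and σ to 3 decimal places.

If T ~ Lognormal(μ,σ) then ln T ~ Normal(μ,σ), so the p-quantile of ln T is μ + z_p·σ.
ln(6.89) = 1.93 and ln(106) = 4.663; z_{0.18} = -0.9154, z_{0.96} = 1.751.
σ = (4.663 − 1.93)/(1.751 − (-0.9154)) = 1.025.
μ = 1.93 − (-0.9154)·1.025 = 2.869.

μ ≈ 2.869, σ ≈ 1.025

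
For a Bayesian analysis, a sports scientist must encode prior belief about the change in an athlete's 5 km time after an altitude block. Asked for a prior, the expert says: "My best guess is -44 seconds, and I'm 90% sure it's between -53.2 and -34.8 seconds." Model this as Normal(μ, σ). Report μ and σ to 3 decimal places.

μ = -44.000, σ = 5.593

A symmetric 90% interval runs μ ± z·σ with z = 1.645.
Half-width = 9.2, so σ = 9.2/1.645 = 5.593.
μ is the stated best guess, -44.000.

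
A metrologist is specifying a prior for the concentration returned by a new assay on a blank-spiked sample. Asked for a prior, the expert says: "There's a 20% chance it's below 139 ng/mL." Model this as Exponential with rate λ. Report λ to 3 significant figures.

λ ≈ 0.00161

P(T < 139.0) = 1 − e^(−λ·139.0) = 0.2, so λ = −ln(1−0.2)/139.0 = −ln(0.8)/139.0 = 0.00161.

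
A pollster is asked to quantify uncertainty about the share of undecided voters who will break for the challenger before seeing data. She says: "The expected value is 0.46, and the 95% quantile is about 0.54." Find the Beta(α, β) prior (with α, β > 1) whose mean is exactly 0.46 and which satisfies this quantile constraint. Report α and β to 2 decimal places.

With mean 0.46 fixed, write α = 0.46s, β = 0.54s where s = α+β.
Need P(θ < 0.54) = 0.95 under Beta(0.46s, 0.54s). Normal approximation: (q−m)/√(m(1−m)/s) ≈ z_{0.95} = 1.64, so s ≈ 0.46·0.54·(1.64)²/(0.54−0.46)² = 105.0.
At s = 105.0: P(θ<0.54) ≈ 0.950. Adjusting to match 0.95 gives s ≈ 105.29.
So α = 0.46·105.29 ≈ 48.43, β = 0.54·105.29 ≈ 56.86.

α ≈ 48.43, β ≈ 56.86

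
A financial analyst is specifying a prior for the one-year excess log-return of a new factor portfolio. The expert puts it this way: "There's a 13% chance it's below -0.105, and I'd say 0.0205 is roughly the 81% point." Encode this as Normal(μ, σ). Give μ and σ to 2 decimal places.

μ = -0.03, σ = 0.06

The p-quantile of Normal(μ,σ) is μ + z_p·σ, with z_{0.13} = -1.126 and z_{0.81} = 0.8779.
Eliminate σ: μ = (z₂·x₁ − z₁·x₂)/(z₂ − z₁) = (0.8779·-0.105 − (-1.126)·0.0205)/2.004 = -0.03.
Then σ = (x₂ − x₁)/(z₂ − z₁) = (0.0205 − -0.105)/2.004 = 0.06.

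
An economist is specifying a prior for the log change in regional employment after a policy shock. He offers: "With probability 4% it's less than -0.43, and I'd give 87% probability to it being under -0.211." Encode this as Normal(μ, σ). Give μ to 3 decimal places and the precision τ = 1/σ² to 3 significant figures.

μ = -0.297, τ = 173

For Normal(μ,σ), the p-quantile is μ + z_p·σ. Here z_{0.04} = -1.751, z_{0.87} = 1.126.
So -0.43 = μ − 1.751σ and -0.211 = μ + 1.126σ.
Subtracting: σ = (-0.211 − -0.43)/(1.126 − (-1.751)) = 0.076.
Then μ = -0.43 − (-1.751)·0.076 = -0.297.
Precision τ = 1/σ² = 1/0.07612² = 173.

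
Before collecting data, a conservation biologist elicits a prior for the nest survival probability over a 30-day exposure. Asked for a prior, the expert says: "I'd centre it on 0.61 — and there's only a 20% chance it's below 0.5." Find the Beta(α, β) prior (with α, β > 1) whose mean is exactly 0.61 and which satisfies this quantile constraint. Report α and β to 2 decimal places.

α ≈ 8.32, β ≈ 5.32

With mean 0.61 fixed, write α = 0.61s, β = 0.39s where s = α+β.
Need P(θ < 0.5) = 0.2 under Beta(0.61s, 0.39s). Normal approximation: (q−m)/√(m(1−m)/s) ≈ z_{0.2} = -0.842, so s ≈ 0.61·0.39·(-0.842)²/(0.5−0.61)² = 13.9.
At s = 13.9: P(θ<0.5) ≈ 0.198. Adjusting to match 0.2 gives s ≈ 13.63.
So α = 0.61·13.63 ≈ 8.32, β = 0.39·13.63 ≈ 5.32.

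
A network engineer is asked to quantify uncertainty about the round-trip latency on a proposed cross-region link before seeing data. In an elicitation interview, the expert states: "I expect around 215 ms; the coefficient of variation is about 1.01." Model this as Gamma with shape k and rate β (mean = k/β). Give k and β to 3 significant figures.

k ≈ 0.98, β ≈ 0.00456

For Gamma(k, rate β): mean = k/β, variance = k/β², so CV = 1/√k.
CV = 1.01, hence k = 1/CV² = 0.98.
Then β = k/mean = 0.98/215 = 0.00456.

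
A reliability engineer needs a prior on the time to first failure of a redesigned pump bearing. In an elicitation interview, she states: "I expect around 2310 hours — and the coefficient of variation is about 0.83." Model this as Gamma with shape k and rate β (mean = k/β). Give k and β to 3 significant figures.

For Gamma(k, rate β): mean = k/β, variance = k/β², so CV = 1/√k.
CV = 0.83, hence k = 1/CV² = 1.45.
Then β = k/mean = 1.45/2310 = 0.000628.

k ≈ 1.45, β ≈ 0.000628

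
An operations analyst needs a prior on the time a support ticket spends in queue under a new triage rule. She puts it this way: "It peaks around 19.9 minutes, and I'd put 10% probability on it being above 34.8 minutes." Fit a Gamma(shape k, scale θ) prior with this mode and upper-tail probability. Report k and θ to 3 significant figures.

k ≈ 7.08, θ ≈ 3.27

Gamma(k,θ) with k>1 has mode (k−1)θ, so θ = 19.9/(k−1).
Need P(X < 34.8) = 0.9 with θ tied to k this way. Start at k = 2, θ = 19.9: P(X<34.8) ≈ 0.522.
Too low — raise k to concentrate. Iterating converges to k ≈ 7.08.
Then θ = 19.9/(7.08−1) ≈ 3.27.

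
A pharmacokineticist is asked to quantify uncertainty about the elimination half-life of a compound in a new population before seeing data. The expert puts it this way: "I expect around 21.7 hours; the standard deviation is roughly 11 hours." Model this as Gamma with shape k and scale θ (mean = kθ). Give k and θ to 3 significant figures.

For Gamma(k, scale θ): mean = kθ, variance = kθ², so CV = 1/√k.
CV = SD/mean = 11/21.7 = 0.5069, hence k = 1/CV² = 3.89.
Then θ = mean/k = 21.7/3.89 = 5.58.

k ≈ 3.89, θ ≈ 5.58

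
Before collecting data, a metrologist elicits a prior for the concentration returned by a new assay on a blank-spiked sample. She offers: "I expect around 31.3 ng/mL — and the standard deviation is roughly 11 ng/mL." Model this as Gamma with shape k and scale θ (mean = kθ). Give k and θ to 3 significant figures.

k ≈ 8.1, θ ≈ 3.87

For Gamma(k, scale θ): mean = kθ, variance = kθ², so CV = 1/√k.
CV = SD/mean = 11/31.3 = 0.3514, hence k = 1/CV² = 8.1.
Then θ = mean/k = 31.3/8.1 = 3.87.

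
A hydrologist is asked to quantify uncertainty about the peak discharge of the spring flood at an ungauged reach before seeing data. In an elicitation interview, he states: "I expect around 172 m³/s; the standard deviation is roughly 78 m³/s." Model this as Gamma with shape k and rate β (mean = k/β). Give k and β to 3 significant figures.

For Gamma(k, rate β): mean = k/β, variance = k/β², so CV = 1/√k.
CV = SD/mean = 78/172 = 0.4535, hence k = 1/CV² = 4.86.
Then β = k/mean = 4.86/172 = 0.0283.

k ≈ 4.86, β ≈ 0.0283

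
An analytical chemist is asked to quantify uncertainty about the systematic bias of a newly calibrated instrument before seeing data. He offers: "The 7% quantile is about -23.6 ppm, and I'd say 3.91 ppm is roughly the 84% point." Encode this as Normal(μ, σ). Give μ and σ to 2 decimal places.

μ = -7.16, σ = 11.14

For Normal(μ,σ), the p-quantile is μ + z_p·σ. Here z_{0.07} = -1.476, z_{0.84} = 0.9945.
So -23.6 = μ − 1.476σ and 3.91 = μ + 0.9945σ.
Subtracting: σ = (3.91 − -23.6)/(0.9945 − (-1.476)) = 11.14.
Then μ = -23.6 − (-1.476)·11.14 = -7.16.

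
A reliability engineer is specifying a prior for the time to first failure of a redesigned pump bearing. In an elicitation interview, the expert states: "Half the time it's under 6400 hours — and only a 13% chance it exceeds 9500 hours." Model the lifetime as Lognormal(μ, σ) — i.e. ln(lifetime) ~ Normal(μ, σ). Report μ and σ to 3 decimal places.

μ ≈ 8.764, σ ≈ 0.351

If T ~ Lognormal(μ,σ) then ln T ~ Normal(μ,σ), so the p-quantile of ln T is μ + z_p·σ.
ln(6400) = 8.764 and ln(9500) = 9.159; z_{0.5} = 0, z_{0.87} = 1.126.
σ = (9.159 − 8.764)/(1.126 − (0)) = 0.351.
μ = 8.764 − (0)·0.351 = 8.764.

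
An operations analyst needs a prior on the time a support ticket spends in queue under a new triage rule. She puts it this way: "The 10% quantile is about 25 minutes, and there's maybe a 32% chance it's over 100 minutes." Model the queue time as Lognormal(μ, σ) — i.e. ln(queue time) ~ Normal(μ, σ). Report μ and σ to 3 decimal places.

μ ≈ 4.235, σ ≈ 0.793

If T ~ Lognormal(μ,σ) then ln T ~ Normal(μ,σ), so the p-quantile of ln T is μ + z_p·σ.
ln(25) = 3.219 and ln(100) = 4.605; z_{0.1} = -1.282, z_{0.68} = 0.4677.
σ = (4.605 − 3.219)/(0.4677 − (-1.282)) = 0.793.
μ = 3.219 − (-1.282)·0.793 = 4.235.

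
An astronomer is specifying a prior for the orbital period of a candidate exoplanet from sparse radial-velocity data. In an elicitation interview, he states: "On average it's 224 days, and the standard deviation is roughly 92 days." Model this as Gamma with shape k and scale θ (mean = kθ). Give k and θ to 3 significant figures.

k ≈ 5.93, θ ≈ 37.8

For Gamma(k, scale θ): mean = kθ, variance = kθ², so CV = 1/√k.
CV = SD/mean = 92/224 = 0.4107, hence k = 1/CV² = 5.93.
Then θ = mean/k = 224/5.93 = 37.8.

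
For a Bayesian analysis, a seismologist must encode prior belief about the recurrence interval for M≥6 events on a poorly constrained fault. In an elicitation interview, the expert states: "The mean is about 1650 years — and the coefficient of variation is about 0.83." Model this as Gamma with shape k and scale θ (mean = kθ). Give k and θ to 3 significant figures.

For Gamma(k, scale θ): mean = kθ, variance = kθ², so CV = 1/√k.
CV = 0.83, hence k = 1/CV² = 1.45.
Then θ = mean/k = 1650/1.45 = 1140.

k ≈ 1.45, θ ≈ 1140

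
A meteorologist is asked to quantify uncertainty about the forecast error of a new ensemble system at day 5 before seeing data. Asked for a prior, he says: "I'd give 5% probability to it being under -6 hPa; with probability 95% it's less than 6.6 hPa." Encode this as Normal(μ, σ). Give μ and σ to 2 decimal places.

The p-quantile of Normal(μ,σ) is μ + z_p·σ, with z_{0.05} = -1.645 and z_{0.95} = 1.645.
Eliminate σ: μ = (z₂·x₁ − z₁·x₂)/(z₂ − z₁) = (1.645·-6 − (-1.645)·6.6)/3.29 = 0.30.
Then σ = (x₂ − x₁)/(z₂ − z₁) = (6.6 − -6)/3.29 = 3.83.

μ = 0.30, σ = 3.83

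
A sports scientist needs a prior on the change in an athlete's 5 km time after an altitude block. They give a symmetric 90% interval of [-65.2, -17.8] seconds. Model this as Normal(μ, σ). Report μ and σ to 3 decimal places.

μ = -41.500, σ = 14.409

A symmetric 90% interval runs μ ± z·σ with z = 1.645.
Half-width = 23.7, so σ = 23.7/1.645 = 14.409.
μ is the interval midpoint, -41.500.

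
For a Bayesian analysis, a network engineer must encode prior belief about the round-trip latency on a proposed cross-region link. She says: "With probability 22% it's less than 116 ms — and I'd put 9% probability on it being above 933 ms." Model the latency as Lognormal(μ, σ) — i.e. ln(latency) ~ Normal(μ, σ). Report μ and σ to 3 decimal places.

μ ≈ 5.516, σ ≈ 0.987

If T ~ Lognormal(μ,σ) then ln T ~ Normal(μ,σ), so the p-quantile of ln T is μ + z_p·σ.
ln(116) = 4.754 and ln(933) = 6.838; z_{0.22} = -0.7722, z_{0.91} = 1.341.
σ = (6.838 − 4.754)/(1.341 − (-0.7722)) = 0.987.
μ = 4.754 − (-0.7722)·0.987 = 5.516.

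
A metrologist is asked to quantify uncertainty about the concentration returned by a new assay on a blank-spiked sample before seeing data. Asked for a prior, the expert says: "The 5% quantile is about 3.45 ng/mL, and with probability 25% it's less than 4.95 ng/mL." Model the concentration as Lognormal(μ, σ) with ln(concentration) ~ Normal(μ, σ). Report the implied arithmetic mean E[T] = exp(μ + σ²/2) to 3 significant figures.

E[T] ≈ 6.82 ng/mL

If T ~ Lognormal(μ,σ) then ln T ~ Normal(μ,σ), so the p-quantile of ln T is μ + z_p·σ.
ln(3.45) = 1.238 and ln(4.95) = 1.599; z_{0.05} = -1.645, z_{0.25} = -0.6745.
σ = (1.599 − 1.238)/(-0.6745 − (-1.645)) = 0.372.
μ = 1.238 − (-1.645)·0.372 = 1.850.
E[T] = exp(μ + σ²/2) = exp(1.850 + 0.0692) = 6.82 ng/mL.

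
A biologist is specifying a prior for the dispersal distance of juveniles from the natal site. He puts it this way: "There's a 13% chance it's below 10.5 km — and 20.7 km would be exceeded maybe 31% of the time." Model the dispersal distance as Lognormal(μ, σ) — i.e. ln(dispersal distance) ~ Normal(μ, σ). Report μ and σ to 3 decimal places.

If T ~ Lognormal(μ,σ) then ln T ~ Normal(μ,σ), so the p-quantile of ln T is μ + z_p·σ.
ln(10.5) = 2.351 and ln(20.7) = 3.03; z_{0.13} = -1.126, z_{0.69} = 0.4959.
σ = (3.03 − 2.351)/(0.4959 − (-1.126)) = 0.418.
μ = 2.351 − (-1.126)·0.418 = 2.823.

μ ≈ 2.823, σ ≈ 0.418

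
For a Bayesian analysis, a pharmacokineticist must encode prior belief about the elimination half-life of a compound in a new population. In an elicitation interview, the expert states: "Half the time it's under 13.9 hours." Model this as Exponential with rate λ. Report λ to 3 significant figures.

λ ≈ 0.0499

Exponential median = ln 2 / λ, so λ = ln 2 / 13.9 = 0.0499.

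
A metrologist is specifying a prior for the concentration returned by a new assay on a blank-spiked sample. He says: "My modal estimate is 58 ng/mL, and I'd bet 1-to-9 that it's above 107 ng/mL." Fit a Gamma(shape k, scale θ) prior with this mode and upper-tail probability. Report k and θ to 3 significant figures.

k ≈ 6.09, θ ≈ 11.4

Gamma(k,θ) with k>1 has mode (k−1)θ, so θ = 58/(k−1).
Need P(X < 107) = 0.9 with θ tied to k this way. Start at k = 2, θ = 58: P(X<107) ≈ 0.550.
Too low — raise k to concentrate. Iterating converges to k ≈ 6.09.
Then θ = 58/(6.09−1) ≈ 11.4.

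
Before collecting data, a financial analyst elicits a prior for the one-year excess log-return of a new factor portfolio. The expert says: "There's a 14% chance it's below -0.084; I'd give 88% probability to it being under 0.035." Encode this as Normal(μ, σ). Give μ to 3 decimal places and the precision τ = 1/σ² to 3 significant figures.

μ = -0.027, τ = 359

For Normal(μ,σ), the p-quantile is μ + z_p·σ. Here z_{0.14} = -1.08, z_{0.88} = 1.175.
So -0.084 = μ − 1.08σ and 0.035 = μ + 1.175σ.
Subtracting: σ = (0.035 − -0.084)/(1.175 − (-1.08)) = 0.053.
Then μ = -0.084 − (-1.08)·0.053 = -0.027.
Precision τ = 1/σ² = 1/0.05276² = 359.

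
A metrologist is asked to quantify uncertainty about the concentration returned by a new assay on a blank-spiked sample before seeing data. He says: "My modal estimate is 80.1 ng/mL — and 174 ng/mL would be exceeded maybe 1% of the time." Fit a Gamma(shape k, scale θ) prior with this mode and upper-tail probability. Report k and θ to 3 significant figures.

Gamma(k,θ) with k>1 has mode (k−1)θ, so θ = 80.1/(k−1).
Need P(X < 174) = 0.99 with θ tied to k this way. Start at k = 2, θ = 80.1: P(X<174) ≈ 0.639.
Too low — raise k to concentrate. Iterating converges to k ≈ 9.03.
Then θ = 80.1/(9.03−1) ≈ 9.97.

k ≈ 9.03, θ ≈ 9.97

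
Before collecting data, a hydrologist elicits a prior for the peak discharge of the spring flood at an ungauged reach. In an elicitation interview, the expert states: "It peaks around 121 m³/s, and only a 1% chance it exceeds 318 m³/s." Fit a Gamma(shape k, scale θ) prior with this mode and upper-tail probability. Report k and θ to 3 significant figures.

Gamma(k,θ) with k>1 has mode (k−1)θ, so θ = 121/(k−1).
Need P(X < 318) = 0.99 with θ tied to k this way. Start at k = 2, θ = 121: P(X<318) ≈ 0.738.
Too low — raise k to concentrate. Iterating converges to k ≈ 5.97.
Then θ = 121/(5.97−1) ≈ 24.3.

k ≈ 5.97, θ ≈ 24.3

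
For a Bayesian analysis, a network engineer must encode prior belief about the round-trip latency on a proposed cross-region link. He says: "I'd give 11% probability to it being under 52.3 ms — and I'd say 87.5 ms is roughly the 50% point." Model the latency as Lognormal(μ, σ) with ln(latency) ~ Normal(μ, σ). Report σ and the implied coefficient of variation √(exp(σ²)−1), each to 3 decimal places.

σ ≈ 0.420, CV ≈ 0.439

If T ~ Lognormal(μ,σ) then ln T ~ Normal(μ,σ), so the p-quantile of ln T is μ + z_p·σ.
ln(52.3) = 3.957 and ln(87.5) = 4.472; z_{0.11} = -1.227, z_{0.5} = 0.
σ = (4.472 − 3.957)/(0 − (-1.227)) = 0.420.
μ = 3.957 − (-1.227)·0.420 = 4.472.
CV = √(exp(σ²)−1) = √(exp(0.1761)−1) = 0.439.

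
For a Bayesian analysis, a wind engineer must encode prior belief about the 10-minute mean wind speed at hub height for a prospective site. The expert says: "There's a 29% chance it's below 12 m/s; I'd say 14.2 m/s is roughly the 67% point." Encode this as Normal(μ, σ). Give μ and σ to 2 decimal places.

μ = 13.23, σ = 2.21

The p-quantile of Normal(μ,σ) is μ + z_p·σ, with z_{0.29} = -0.5534 and z_{0.67} = 0.4399.
Eliminate σ: μ = (z₂·x₁ − z₁·x₂)/(z₂ − z₁) = (0.4399·12 − (-0.5534)·14.2)/0.9933 = 13.23.
Then σ = (x₂ − x₁)/(z₂ − z₁) = (14.2 − 12)/0.9933 = 2.21.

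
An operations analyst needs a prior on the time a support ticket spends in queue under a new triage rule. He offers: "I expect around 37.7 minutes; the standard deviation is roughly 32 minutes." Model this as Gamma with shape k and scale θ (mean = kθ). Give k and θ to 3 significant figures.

For Gamma(k, scale θ): mean = kθ, variance = kθ², so CV = 1/√k.
CV = SD/mean = 32/37.7 = 0.8488, hence k = 1/CV² = 1.39.
Then θ = mean/k = 37.7/1.39 = 27.2.

k ≈ 1.39, θ ≈ 27.2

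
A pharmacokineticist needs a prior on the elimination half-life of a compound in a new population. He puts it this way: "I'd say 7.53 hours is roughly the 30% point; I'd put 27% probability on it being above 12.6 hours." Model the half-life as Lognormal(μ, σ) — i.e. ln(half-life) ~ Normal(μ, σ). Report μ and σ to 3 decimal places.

If T ~ Lognormal(μ,σ) then ln T ~ Normal(μ,σ), so the p-quantile of ln T is μ + z_p·σ.
ln(7.53) = 2.019 and ln(12.6) = 2.534; z_{0.3} = -0.5244, z_{0.73} = 0.6128.
σ = (2.534 − 2.019)/(0.6128 − (-0.5244)) = 0.453.
μ = 2.019 − (-0.5244)·0.453 = 2.256.

μ ≈ 2.256, σ ≈ 0.453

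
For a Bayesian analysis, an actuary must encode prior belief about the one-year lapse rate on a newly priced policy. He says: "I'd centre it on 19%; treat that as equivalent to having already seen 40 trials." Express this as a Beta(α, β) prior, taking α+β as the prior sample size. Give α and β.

Under the effective-sample-size interpretation, Beta(α, β) has prior mean α/(α+β) and prior sample size α+β.
So α+β = 40 and α/(α+β) = 0.19, giving α = 0.19·40 = 7.6 and β = 40 − 7.6 = 32.4.

α = 7.6, β = 32.4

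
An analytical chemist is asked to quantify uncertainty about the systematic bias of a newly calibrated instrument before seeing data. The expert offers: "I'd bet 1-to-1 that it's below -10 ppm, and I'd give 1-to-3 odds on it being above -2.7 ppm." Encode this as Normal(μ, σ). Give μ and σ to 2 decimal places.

μ = -10.00, σ = 10.82

The p-quantile of Normal(μ,σ) is μ + z_p·σ, with z_{0.5} = 0 and z_{0.75} = 0.6745.
Eliminate σ: μ = (z₂·x₁ − z₁·x₂)/(z₂ − z₁) = (0.6745·-10 − (0)·-2.7)/0.6745 = -10.00.
Then σ = (x₂ − x₁)/(z₂ − z₁) = (-2.7 − -10)/0.6745 = 10.82.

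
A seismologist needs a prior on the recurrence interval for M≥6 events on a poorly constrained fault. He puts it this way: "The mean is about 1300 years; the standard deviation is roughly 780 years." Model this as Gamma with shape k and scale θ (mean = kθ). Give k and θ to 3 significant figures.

For Gamma(k, scale θ): mean = kθ, variance = kθ², so CV = 1/√k.
CV = SD/mean = 780/1300 = 0.6, hence k = 1/CV² = 2.78.
Then θ = mean/k = 1300/2.78 = 468.

k ≈ 2.78, θ ≈ 468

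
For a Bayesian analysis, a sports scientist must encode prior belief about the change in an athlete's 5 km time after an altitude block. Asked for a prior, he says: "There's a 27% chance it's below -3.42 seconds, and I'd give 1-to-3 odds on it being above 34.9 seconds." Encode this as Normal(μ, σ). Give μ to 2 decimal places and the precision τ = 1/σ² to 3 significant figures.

μ = 14.82, τ = 0.00113

For Normal(μ,σ), the p-quantile is μ + z_p·σ. Here z_{0.27} = -0.6128, z_{0.75} = 0.6745.
So -3.42 = μ − 0.6128σ and 34.9 = μ + 0.6745σ.
Subtracting: σ = (34.9 − -3.42)/(0.6745 − (-0.6128)) = 29.77.
Then μ = -3.42 − (-0.6128)·29.77 = 14.82.
Precision τ = 1/σ² = 1/29.77² = 0.00113.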